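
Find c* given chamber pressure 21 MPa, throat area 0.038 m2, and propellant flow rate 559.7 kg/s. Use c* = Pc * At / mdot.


c* = 21e6 * 0.038 / 559.7 = 1426 m/s

1426 m/s


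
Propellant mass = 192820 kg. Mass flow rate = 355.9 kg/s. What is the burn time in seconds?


tb = 192820 / 355.9 = 541.8 s

541.8 s


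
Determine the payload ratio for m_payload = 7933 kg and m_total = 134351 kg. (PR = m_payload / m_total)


PR = 7933 / 134351 = 0.059

0.059


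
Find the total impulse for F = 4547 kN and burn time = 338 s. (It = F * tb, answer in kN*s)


It = 4547 * 338 = 1536886 kN*s

1536886 kN*s


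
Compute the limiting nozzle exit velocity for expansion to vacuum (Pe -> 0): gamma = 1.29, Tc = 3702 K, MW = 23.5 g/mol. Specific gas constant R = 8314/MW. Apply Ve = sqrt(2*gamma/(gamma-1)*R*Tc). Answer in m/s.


R = 8314 / 23.5 = 353.79 J/(kg.K)
Ve = sqrt(2 * 1.29 / (1.29 - 1) * 353.79 * 3702) = 3414 m/s

3414 m/s


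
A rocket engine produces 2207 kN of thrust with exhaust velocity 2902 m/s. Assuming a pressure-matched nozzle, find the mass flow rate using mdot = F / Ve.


mdot = F / Ve = 2207000 / 2902 = 760.5 kg/s

760.5 kg/s


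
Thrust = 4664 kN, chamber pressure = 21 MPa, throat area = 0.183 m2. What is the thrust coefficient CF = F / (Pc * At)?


CF = 4664000 / (21e6 * 0.183) = 1.21

1.21


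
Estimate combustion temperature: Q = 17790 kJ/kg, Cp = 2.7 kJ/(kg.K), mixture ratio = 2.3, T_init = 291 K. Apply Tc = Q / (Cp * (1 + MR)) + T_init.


Tc = 17790 / (2.7 * (1 + 2.3)) + 291 = 2288 K

2288 K


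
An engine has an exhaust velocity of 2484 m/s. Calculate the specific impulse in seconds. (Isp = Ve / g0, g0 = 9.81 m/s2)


Isp = Ve / g0 = 2484 / 9.81 = 253.2 s

253.2 s


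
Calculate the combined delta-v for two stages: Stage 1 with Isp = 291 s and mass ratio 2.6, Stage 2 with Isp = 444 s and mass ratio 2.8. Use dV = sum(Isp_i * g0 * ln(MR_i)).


dV1 = 291 * 9.81 * ln(2.6) = 2727.7 m/s
dV2 = 444 * 9.81 * ln(2.8) = 4484.7 m/s
Total dV = 2727.7 + 4484.7 = 7212.4 m/s ~ 7212 m/s

7212 m/s


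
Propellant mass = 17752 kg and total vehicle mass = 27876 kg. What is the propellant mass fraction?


PMF = 17752 / 27876 = 0.637

0.637


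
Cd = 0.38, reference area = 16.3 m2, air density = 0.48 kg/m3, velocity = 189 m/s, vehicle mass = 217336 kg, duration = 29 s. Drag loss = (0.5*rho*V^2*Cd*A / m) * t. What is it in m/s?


D = 0.5 * 0.48 * 189^2 * 0.38 * 16.3 = 53101.41 N
a = 53101.41 / 217336 = 0.2443 m/s2
dV = 0.2443 * 29 = 7.1 m/s

7.1 m/s


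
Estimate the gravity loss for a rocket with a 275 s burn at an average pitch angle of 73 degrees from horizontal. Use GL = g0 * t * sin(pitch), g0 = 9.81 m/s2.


GL = 9.81 * 275 * sin(73 deg) = 2580 m/s

2580 m/s


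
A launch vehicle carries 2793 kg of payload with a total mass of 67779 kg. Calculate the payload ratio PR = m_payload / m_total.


PR = 2793 / 67779 = 0.0412

0.0412


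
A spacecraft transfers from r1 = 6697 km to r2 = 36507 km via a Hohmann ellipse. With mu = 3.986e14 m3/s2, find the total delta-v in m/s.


V1 = sqrt(mu/r1) = 7714.87 m/s
dV1 = V1*(sqrt(2*r2/(r1+r2)) - 1) = 2314.41 m/s
V2 = sqrt(mu/r2) = 3304.31 m/s
dV2 = V2*(1 - sqrt(2*r1/(r1+r2))) = 1464.5 m/s
Total dV = 3779 m/s

3779 m/s


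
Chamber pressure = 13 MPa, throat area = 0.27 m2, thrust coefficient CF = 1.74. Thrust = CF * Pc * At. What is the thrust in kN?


F = 1.74 * 13e6 * 0.27 = 6.1074e+06 N = 6107.4 kN

6107.4 kN


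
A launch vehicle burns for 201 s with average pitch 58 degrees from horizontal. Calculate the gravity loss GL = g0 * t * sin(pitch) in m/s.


GL = 9.81 * 201 * sin(58 deg) = 1672 m/s

1672 m/s


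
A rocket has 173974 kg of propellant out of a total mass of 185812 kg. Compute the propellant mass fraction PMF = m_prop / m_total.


PMF = 173974 / 185812 = 0.936

0.936


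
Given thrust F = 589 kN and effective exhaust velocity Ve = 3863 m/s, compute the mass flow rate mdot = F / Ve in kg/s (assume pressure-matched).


mdot = F / Ve = 589000 / 3863 = 152.5 kg/s

152.5 kg/s


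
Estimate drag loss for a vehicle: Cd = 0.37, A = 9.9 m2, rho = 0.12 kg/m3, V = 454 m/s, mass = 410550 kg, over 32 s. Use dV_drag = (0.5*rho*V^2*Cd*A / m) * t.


D = 0.5 * 0.12 * 454^2 * 0.37 * 9.9 = 45300.17 N
a = 45300.17 / 410550 = 0.1103 m/s2
dV = 0.1103 * 32 = 3.5 m/s

3.5 m/s


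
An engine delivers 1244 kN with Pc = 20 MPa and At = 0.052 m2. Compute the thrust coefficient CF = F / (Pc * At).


CF = 1244000 / (20e6 * 0.052) = 1.2

1.2


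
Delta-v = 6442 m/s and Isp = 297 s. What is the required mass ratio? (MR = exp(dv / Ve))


Ve = 297 * 9.81 = 2913.57 m/s
MR = exp(6442 / 2913.57) = 9.125

9.125


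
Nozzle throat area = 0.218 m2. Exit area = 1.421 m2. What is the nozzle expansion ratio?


AR = 1.421 / 0.218 = 6.5

6.5


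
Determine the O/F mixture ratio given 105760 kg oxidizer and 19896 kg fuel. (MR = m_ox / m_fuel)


MR = 105760 / 19896 = 5.32

5.32


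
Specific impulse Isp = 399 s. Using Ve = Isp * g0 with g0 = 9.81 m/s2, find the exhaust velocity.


Ve = Isp * g0 = 399 * 9.81 = 3914.2 m/s

3914.2 m/s


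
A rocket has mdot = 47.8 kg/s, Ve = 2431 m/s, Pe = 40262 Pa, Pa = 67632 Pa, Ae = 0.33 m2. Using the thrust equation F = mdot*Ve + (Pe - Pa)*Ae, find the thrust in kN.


F = 47.8 * 2431 + (40262 - 67632) * 0.33 = 107170.0 N = 107.2 kN

107.2 kN


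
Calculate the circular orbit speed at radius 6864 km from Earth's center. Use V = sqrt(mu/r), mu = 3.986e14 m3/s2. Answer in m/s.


V = sqrt(3.986e14 / 6864000) = 7620 m/s

7620 m/s


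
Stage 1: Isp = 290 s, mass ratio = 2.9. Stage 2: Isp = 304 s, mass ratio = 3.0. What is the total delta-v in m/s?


dV1 = 290 * 9.81 * ln(2.9) = 3029.0 m/s
dV2 = 304 * 9.81 * ln(3.0) = 3276.3 m/s
Total dV = 3029.0 + 3276.3 = 6305.3 m/s ~ 6305 m/s

6305 m/s


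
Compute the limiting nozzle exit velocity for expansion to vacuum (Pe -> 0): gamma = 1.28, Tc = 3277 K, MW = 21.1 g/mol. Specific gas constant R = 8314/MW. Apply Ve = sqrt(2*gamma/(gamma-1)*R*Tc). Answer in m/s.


R = 8314 / 21.1 = 394.03 J/(kg.K)
Ve = sqrt(2 * 1.28 / (1.28 - 1) * 394.03 * 3277) = 3436 m/s

3436 m/s


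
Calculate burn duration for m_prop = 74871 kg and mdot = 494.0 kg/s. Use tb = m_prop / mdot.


tb = 74871 / 494.0 = 151.6 s

151.6 s


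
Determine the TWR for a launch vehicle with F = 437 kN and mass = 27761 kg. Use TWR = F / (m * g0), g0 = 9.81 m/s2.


TWR = 437000 / (27761 * 9.81) = 1.6

1.6


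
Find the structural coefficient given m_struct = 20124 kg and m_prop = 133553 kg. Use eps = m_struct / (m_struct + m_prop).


eps = 20124 / (20124 + 133553) = 0.1309

0.1309


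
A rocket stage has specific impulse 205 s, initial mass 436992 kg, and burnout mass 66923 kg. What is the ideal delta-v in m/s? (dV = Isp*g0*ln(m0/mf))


Ve = 205 * 9.81 = 2011.05 m/s
dV = 2011.05 * ln(436992/66923) = 3773 m/s

3773 m/s


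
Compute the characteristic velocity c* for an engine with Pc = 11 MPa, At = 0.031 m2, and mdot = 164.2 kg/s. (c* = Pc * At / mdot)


c* = 11e6 * 0.031 / 164.2 = 2077 m/s

2077 m/s


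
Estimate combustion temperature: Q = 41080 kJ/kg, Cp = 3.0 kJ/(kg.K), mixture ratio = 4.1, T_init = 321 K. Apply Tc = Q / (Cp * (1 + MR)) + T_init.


Tc = 41080 / (3.0 * (1 + 4.1)) + 321 = 3006 K

3006 K


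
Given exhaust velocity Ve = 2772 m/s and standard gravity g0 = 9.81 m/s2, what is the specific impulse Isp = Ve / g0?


Isp = Ve / g0 = 2772 / 9.81 = 282.6 s

282.6 s


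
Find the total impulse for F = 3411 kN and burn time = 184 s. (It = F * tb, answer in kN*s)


It = 3411 * 184 = 627624 kN*s

627624 kN*s


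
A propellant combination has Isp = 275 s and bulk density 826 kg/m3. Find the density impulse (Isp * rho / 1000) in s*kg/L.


rho*Isp = 275 * 826 / 1000 = 227 s*kg/L

227 s*kg/L


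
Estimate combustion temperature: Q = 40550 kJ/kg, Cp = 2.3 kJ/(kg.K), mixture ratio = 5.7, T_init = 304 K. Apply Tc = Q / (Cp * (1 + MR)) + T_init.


Tc = 40550 / (2.3 * (1 + 5.7)) + 304 = 2935 K

2935 K


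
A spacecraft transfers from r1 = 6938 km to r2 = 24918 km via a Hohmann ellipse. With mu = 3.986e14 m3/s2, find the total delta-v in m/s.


V1 = sqrt(mu/r1) = 7579.69 m/s
dV1 = V1*(sqrt(2*r2/(r1+r2)) - 1) = 1900.73 m/s
V2 = sqrt(mu/r2) = 3999.56 m/s
dV2 = V2*(1 - sqrt(2*r1/(r1+r2))) = 1359.89 m/s
Total dV = 3261 m/s

3261 m/s


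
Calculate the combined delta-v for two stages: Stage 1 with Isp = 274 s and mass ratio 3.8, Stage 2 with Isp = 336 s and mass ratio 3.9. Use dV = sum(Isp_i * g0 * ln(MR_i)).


dV1 = 274 * 9.81 * ln(3.8) = 3588.4 m/s
dV2 = 336 * 9.81 * ln(3.9) = 4486.0 m/s
Total dV = 3588.4 + 4486.0 = 8074.4 m/s ~ 8074 m/s

8074 m/s


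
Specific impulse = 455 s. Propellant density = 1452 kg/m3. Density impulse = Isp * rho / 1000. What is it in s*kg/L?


rho*Isp = 455 * 1452 / 1000 = 661 s*kg/L

661 s*kg/L


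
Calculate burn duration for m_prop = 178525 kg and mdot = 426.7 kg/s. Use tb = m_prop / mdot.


tb = 178525 / 426.7 = 418.4 s

418.4 s


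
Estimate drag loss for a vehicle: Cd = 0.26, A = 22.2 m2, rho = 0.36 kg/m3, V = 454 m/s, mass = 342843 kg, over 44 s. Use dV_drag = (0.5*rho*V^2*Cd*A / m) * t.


D = 0.5 * 0.36 * 454^2 * 0.26 * 22.2 = 214146.28 N
a = 214146.28 / 342843 = 0.6246 m/s2
dV = 0.6246 * 44 = 27.5 m/s

27.5 m/s


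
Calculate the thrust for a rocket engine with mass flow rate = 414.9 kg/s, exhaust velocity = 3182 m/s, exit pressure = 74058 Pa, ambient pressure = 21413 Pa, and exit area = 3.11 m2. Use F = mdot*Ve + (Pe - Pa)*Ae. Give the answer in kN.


F = 414.9 * 3182 + (74058 - 21413) * 3.11 = 1.4839e+06 N = 1483.9 kN

1483.9 kN


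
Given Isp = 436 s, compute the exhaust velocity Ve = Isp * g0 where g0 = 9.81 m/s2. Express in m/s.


Ve = Isp * g0 = 436 * 9.81 = 4277.2 m/s

4277.2 m/s


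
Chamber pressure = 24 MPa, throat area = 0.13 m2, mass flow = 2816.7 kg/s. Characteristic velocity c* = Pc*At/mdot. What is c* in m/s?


c* = 24e6 * 0.13 / 2816.7 = 1108 m/s

1108 m/s


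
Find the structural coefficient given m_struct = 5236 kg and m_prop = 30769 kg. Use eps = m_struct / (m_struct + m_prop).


eps = 5236 / (5236 + 30769) = 0.1454

0.1454


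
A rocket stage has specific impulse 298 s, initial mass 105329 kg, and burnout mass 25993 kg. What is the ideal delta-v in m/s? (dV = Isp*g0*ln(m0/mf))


Ve = 298 * 9.81 = 2923.38 m/s
dV = 2923.38 * ln(105329/25993) = 4091 m/s

4091 m/s


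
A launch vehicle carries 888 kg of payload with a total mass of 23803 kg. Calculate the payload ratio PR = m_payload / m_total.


PR = 888 / 23803 = 0.0373

0.0373


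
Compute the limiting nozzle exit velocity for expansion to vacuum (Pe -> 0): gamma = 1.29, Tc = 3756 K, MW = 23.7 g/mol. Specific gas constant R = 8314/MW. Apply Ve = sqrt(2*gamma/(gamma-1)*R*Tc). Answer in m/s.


R = 8314 / 23.7 = 350.8 J/(kg.K)
Ve = sqrt(2 * 1.29 / (1.29 - 1) * 350.8 * 3756) = 3424 m/s

3424 m/s


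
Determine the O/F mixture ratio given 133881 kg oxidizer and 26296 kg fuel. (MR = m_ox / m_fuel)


MR = 133881 / 26296 = 5.09

5.09


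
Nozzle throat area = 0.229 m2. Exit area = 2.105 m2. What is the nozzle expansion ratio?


AR = 2.105 / 0.229 = 9.2

9.2


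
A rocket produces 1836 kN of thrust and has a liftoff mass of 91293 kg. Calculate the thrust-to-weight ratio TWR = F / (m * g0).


TWR = 1836000 / (91293 * 9.81) = 2.05

2.05


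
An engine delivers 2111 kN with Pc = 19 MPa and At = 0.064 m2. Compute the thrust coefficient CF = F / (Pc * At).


CF = 2111000 / (19e6 * 0.064) = 1.74

1.74


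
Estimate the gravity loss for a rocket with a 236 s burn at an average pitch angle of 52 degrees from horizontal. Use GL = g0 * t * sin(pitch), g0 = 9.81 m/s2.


GL = 9.81 * 236 * sin(52 deg) = 1824 m/s

1824 m/s


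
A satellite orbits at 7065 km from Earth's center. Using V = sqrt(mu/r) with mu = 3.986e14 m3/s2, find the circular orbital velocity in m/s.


V = sqrt(3.986e14 / 7065000) = 7511 m/s

7511 m/s


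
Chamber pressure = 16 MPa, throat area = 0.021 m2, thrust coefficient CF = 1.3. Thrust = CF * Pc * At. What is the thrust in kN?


F = 1.3 * 16e6 * 0.021 = 436800.0 N = 436.8 kN

436.8 kN


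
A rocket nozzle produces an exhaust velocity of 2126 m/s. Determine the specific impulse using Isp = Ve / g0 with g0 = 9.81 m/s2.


Isp = Ve / g0 = 2126 / 9.81 = 216.7 s

216.7 s


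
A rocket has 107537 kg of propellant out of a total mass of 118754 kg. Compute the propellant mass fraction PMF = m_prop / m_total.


PMF = 107537 / 118754 = 0.906

0.906


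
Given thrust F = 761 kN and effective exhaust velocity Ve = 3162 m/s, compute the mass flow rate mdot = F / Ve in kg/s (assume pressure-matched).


mdot = F / Ve = 761000 / 3162 = 240.7 kg/s

240.7 kg/s


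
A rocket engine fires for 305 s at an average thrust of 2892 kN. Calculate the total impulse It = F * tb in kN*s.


It = 2892 * 305 = 882060 kN*s

882060 kN*s


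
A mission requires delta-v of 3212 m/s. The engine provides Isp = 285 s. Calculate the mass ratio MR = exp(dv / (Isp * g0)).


Ve = 285 * 9.81 = 2795.85 m/s
MR = exp(3212 / 2795.85) = 3.155

3.155


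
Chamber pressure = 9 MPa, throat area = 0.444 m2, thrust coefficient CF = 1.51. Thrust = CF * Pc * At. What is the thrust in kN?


F = 1.51 * 9e6 * 0.444 = 6.0340e+06 N = 6034.0 kN

6034.0 kN


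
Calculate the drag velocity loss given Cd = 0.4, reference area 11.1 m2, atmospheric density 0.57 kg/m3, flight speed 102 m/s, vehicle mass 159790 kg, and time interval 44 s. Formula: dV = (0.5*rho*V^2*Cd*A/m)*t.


D = 0.5 * 0.57 * 102^2 * 0.4 * 11.1 = 13165.22 N
a = 13165.22 / 159790 = 0.0824 m/s2
dV = 0.0824 * 44 = 3.6 m/s

3.6 m/s


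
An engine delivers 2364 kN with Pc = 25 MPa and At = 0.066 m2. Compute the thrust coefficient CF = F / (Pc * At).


CF = 2364000 / (25e6 * 0.066) = 1.43

1.43


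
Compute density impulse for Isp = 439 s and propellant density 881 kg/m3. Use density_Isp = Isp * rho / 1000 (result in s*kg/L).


rho*Isp = 439 * 881 / 1000 = 387 s*kg/L

387 s*kg/L


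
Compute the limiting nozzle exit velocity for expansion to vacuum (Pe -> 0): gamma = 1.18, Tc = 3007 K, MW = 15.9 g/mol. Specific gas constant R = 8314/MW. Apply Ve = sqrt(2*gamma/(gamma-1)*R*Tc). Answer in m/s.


R = 8314 / 15.9 = 522.89 J/(kg.K)
Ve = sqrt(2 * 1.18 / (1.18 - 1) * 522.89 * 3007) = 4540 m/s

4540 m/s


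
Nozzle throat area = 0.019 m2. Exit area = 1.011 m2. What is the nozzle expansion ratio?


AR = 1.011 / 0.019 = 53.2

53.2


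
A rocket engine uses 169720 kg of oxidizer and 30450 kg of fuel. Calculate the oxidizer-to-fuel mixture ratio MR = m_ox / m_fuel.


MR = 169720 / 30450 = 5.57

5.57


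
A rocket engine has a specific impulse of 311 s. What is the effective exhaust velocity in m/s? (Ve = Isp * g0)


Ve = Isp * g0 = 311 * 9.81 = 3050.9 m/s

3050.9 m/s


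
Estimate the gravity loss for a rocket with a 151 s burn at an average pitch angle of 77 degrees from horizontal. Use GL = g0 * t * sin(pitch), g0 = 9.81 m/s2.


GL = 9.81 * 151 * sin(77 deg) = 1443 m/s

1443 m/s


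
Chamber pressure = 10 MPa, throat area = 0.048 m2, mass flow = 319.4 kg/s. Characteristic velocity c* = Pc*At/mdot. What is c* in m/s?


c* = 10e6 * 0.048 / 319.4 = 1503 m/s

1503 m/s


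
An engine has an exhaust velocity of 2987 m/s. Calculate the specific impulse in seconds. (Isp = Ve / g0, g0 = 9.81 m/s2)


Isp = Ve / g0 = 2987 / 9.81 = 304.5 s

304.5 s


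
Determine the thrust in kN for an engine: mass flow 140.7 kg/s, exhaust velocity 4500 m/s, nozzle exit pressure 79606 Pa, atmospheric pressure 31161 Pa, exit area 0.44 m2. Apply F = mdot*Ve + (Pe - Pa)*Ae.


F = 140.7 * 4500 + (79606 - 31161) * 0.44 = 654466.0 N = 654.5 kN

654.5 kN


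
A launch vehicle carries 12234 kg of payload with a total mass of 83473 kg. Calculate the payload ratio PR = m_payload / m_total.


PR = 12234 / 83473 = 0.1466

0.1466


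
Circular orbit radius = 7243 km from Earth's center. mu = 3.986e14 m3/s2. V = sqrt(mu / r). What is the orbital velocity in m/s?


V = sqrt(3.986e14 / 7243000) = 7418 m/s

7418 m/s


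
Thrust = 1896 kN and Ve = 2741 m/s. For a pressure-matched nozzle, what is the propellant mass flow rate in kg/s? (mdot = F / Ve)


mdot = F / Ve = 1896000 / 2741 = 691.7 kg/s

691.7 kg/s


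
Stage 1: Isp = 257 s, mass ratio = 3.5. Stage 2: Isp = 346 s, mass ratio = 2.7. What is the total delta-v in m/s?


dV1 = 257 * 9.81 * ln(3.5) = 3158.4 m/s
dV2 = 346 * 9.81 * ln(2.7) = 3371.4 m/s
Total dV = 3158.4 + 3371.4 = 6529.8 m/s ~ 6530 m/s

6530 m/s


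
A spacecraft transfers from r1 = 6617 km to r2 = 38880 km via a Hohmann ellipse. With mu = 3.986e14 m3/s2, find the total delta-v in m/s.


V1 = sqrt(mu/r1) = 7761.36 m/s
dV1 = V1*(sqrt(2*r2/(r1+r2)) - 1) = 2385.34 m/s
V2 = sqrt(mu/r2) = 3201.88 m/s
dV2 = V2*(1 - sqrt(2*r1/(r1+r2))) = 1475.01 m/s
Total dV = 3860 m/s

3860 m/s


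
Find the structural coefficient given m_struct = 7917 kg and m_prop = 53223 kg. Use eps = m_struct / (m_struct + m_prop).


eps = 7917 / (7917 + 53223) = 0.1295

0.1295


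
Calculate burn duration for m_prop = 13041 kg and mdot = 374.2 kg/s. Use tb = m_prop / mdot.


tb = 13041 / 374.2 = 34.9 s

34.9 s


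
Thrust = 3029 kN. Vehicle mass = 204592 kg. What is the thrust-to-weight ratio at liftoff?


TWR = 3029000 / (204592 * 9.81) = 1.51

1.51


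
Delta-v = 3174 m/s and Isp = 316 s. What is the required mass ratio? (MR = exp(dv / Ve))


Ve = 316 * 9.81 = 3099.96 m/s
MR = exp(3174 / 3099.96) = 2.784

2.784


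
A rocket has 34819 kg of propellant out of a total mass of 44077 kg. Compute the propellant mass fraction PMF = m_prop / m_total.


PMF = 34819 / 44077 = 0.79

0.79


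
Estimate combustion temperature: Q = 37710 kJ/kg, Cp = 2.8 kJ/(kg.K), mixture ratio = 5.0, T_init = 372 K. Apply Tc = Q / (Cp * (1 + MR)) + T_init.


Tc = 37710 / (2.8 * (1 + 5.0)) + 372 = 2617 K

2617 K


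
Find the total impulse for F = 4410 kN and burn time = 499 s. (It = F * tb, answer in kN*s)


It = 4410 * 499 = 2200590 kN*s

2200590 kN*s


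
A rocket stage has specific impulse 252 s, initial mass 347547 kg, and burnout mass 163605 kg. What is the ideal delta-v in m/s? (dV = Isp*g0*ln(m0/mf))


Ve = 252 * 9.81 = 2472.12 m/s
dV = 2472.12 * ln(347547/163605) = 1863 m/s

1863 m/s


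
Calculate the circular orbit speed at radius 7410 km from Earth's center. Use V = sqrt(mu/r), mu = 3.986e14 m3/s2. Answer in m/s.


V = sqrt(3.986e14 / 7410000) = 7334 m/s

7334 m/s


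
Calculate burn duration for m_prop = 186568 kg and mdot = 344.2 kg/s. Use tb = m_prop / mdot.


tb = 186568 / 344.2 = 542.0 s

542.0 s


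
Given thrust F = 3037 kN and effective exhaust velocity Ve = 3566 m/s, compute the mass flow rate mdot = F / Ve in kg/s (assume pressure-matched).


mdot = F / Ve = 3037000 / 3566 = 851.7 kg/s

851.7 kg/s


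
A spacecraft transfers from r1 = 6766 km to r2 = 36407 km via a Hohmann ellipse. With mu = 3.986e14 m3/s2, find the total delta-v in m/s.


V1 = sqrt(mu/r1) = 7675.43 m/s
dV1 = V1*(sqrt(2*r2/(r1+r2)) - 1) = 2292.48 m/s
V2 = sqrt(mu/r2) = 3308.84 m/s
dV2 = V2*(1 - sqrt(2*r1/(r1+r2))) = 1456.37 m/s
Total dV = 3749 m/s

3749 m/s


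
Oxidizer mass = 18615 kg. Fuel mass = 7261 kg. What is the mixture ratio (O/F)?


MR = 18615 / 7261 = 2.56

2.56


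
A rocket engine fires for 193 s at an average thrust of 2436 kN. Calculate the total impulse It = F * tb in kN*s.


It = 2436 * 193 = 470148 kN*s

470148 kN*s


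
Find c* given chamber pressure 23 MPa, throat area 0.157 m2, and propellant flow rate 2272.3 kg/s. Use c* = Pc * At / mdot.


c* = 23e6 * 0.157 / 2272.3 = 1589 m/s

1589 m/s


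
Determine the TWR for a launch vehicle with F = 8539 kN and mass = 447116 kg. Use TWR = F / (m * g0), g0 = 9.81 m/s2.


TWR = 8539000 / (447116 * 9.81) = 1.95

1.95


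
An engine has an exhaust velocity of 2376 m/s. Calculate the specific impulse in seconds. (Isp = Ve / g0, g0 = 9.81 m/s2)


Isp = Ve / g0 = 2376 / 9.81 = 242.2 s

242.2 s


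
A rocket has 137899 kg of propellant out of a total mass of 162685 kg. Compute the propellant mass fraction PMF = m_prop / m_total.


PMF = 137899 / 162685 = 0.848

0.848


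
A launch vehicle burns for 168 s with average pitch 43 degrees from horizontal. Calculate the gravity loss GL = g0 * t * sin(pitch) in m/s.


GL = 9.81 * 168 * sin(43 deg) = 1124 m/s

1124 m/s


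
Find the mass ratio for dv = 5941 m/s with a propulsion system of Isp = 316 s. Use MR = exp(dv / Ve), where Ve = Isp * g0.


Ve = 316 * 9.81 = 3099.96 m/s
MR = exp(5941 / 3099.96) = 6.797

6.797


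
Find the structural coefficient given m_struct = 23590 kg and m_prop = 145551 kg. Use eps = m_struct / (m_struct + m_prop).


eps = 23590 / (23590 + 145551) = 0.1395

0.1395


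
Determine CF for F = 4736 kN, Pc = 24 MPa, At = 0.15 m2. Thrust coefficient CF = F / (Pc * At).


CF = 4736000 / (24e6 * 0.15) = 1.32

1.32


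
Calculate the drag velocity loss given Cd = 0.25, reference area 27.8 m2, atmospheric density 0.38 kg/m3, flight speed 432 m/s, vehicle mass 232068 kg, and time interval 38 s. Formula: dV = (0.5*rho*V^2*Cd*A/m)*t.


D = 0.5 * 0.38 * 432^2 * 0.25 * 27.8 = 246436.99 N
a = 246436.99 / 232068 = 1.0619 m/s2
dV = 1.0619 * 38 = 40.4 m/s

40.4 m/s


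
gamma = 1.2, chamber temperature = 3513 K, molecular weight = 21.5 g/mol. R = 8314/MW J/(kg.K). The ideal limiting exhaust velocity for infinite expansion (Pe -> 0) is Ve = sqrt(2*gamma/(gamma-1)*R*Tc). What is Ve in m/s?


R = 8314 / 21.5 = 386.7 J/(kg.K)
Ve = sqrt(2 * 1.2 / (1.2 - 1) * 386.7 * 3513) = 4038 m/s

4038 m/s


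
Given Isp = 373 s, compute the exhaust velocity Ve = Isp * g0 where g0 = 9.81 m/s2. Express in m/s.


Ve = Isp * g0 = 373 * 9.81 = 3659.1 m/s

3659.1 m/s


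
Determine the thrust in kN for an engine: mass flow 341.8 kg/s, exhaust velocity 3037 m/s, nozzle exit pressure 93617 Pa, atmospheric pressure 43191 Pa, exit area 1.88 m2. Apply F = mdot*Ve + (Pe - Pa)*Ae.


F = 341.8 * 3037 + (93617 - 43191) * 1.88 = 1.1328e+06 N = 1132.8 kN

1132.8 kN


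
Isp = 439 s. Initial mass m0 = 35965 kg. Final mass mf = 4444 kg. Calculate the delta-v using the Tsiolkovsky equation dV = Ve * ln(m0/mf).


Ve = 439 * 9.81 = 4306.59 m/s
dV = 4306.59 * ln(35965/4444) = 9005 m/s

9005 m/s


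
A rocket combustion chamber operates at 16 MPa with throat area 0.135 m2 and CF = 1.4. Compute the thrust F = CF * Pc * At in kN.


F = 1.4 * 16e6 * 0.135 = 3.0240e+06 N = 3024.0 kN

3024.0 kN


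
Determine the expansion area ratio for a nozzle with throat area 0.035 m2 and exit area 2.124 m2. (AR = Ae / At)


AR = 2.124 / 0.035 = 60.7

60.7


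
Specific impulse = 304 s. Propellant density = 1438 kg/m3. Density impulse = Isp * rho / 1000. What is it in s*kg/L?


rho*Isp = 304 * 1438 / 1000 = 437 s*kg/L

437 s*kg/L


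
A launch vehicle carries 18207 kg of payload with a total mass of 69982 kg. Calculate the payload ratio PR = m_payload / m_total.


PR = 18207 / 69982 = 0.2602

0.2602


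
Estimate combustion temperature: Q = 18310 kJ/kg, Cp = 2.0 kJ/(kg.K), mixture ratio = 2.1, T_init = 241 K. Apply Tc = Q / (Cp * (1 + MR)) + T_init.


Tc = 18310 / (2.0 * (1 + 2.1)) + 241 = 3194 K

3194 K


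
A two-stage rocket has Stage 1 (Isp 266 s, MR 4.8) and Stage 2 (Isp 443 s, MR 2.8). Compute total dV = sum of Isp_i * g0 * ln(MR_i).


dV1 = 266 * 9.81 * ln(4.8) = 4093.2 m/s
dV2 = 443 * 9.81 * ln(2.8) = 4474.6 m/s
Total dV = 4093.2 + 4474.6 = 8567.8 m/s ~ 8568 m/s

8568 m/s


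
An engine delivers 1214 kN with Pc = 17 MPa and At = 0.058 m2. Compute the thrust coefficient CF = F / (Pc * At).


CF = 1214000 / (17e6 * 0.058) = 1.23

1.23


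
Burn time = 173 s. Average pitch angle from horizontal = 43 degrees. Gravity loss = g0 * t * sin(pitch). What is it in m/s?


GL = 9.81 * 173 * sin(43 deg) = 1157 m/s

1157 m/s


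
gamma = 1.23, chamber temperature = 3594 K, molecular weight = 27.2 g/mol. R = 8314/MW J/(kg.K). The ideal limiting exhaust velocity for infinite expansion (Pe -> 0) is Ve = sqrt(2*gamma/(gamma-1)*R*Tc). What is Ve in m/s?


R = 8314 / 27.2 = 305.66 J/(kg.K)
Ve = sqrt(2 * 1.23 / (1.23 - 1) * 305.66 * 3594) = 3428 m/s

3428 m/s


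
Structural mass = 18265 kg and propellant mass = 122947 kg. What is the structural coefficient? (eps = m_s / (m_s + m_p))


eps = 18265 / (18265 + 122947) = 0.1293

0.1293


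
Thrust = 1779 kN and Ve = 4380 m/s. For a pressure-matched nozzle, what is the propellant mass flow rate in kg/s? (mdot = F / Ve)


mdot = F / Ve = 1779000 / 4380 = 406.2 kg/s

406.2 kg/s


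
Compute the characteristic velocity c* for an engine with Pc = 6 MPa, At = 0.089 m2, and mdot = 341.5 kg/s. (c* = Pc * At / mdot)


c* = 6e6 * 0.089 / 341.5 = 1564 m/s

1564 m/s


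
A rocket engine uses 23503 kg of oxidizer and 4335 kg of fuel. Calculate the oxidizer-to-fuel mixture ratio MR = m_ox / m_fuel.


MR = 23503 / 4335 = 5.42

5.42


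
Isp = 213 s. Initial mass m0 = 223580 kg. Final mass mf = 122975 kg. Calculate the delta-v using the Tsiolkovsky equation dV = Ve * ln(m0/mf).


Ve = 213 * 9.81 = 2089.53 m/s
dV = 2089.53 * ln(223580/122975) = 1249 m/s

1249 m/s


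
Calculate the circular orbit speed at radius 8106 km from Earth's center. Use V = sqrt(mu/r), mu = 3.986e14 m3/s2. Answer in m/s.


V = sqrt(3.986e14 / 8106000) = 7012 m/s

7012 m/s


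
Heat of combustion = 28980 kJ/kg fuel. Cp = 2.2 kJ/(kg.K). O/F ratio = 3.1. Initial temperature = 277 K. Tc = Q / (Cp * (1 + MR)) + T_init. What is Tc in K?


Tc = 28980 / (2.2 * (1 + 3.1)) + 277 = 3490 K

3490 K


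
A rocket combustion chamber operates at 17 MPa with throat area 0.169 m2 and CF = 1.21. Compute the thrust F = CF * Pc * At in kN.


F = 1.21 * 17e6 * 0.169 = 3.4763e+06 N = 3476.3 kN

3476.3 kN


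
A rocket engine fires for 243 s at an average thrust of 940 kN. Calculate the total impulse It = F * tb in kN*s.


It = 940 * 243 = 228420 kN*s

228420 kN*s


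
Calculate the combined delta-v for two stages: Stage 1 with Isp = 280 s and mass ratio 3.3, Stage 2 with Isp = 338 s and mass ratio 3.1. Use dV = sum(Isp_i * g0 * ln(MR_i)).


dV1 = 280 * 9.81 * ln(3.3) = 3279.5 m/s
dV2 = 338 * 9.81 * ln(3.1) = 3751.5 m/s
Total dV = 3279.5 + 3751.5 = 7031.0 m/s ~ 7031 m/s

7031 m/s


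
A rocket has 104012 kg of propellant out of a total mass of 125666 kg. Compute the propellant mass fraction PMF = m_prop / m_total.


PMF = 104012 / 125666 = 0.828

0.828


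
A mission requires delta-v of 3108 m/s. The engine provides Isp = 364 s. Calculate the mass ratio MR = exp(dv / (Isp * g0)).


Ve = 364 * 9.81 = 3570.84 m/s
MR = exp(3108 / 3570.84) = 2.388

2.388


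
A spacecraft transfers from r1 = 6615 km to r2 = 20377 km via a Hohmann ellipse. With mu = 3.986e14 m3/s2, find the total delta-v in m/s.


V1 = sqrt(mu/r1) = 7762.54 m/s
dV1 = V1*(sqrt(2*r2/(r1+r2)) - 1) = 1775.77 m/s
V2 = sqrt(mu/r2) = 4422.81 m/s
dV2 = V2*(1 - sqrt(2*r1/(r1+r2))) = 1326.38 m/s
Total dV = 3102 m/s

3102 m/s


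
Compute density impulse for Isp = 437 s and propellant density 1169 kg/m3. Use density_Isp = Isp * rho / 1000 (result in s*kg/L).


rho*Isp = 437 * 1169 / 1000 = 511 s*kg/L

511 s*kg/L


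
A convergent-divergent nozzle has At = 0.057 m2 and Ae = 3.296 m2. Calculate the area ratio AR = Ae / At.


AR = 3.296 / 0.057 = 57.8

57.8


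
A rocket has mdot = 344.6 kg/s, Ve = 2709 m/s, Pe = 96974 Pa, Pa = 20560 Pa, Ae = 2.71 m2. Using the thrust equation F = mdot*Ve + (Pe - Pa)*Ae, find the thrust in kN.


F = 344.6 * 2709 + (96974 - 20560) * 2.71 = 1.1406e+06 N = 1140.6 kN

1140.6 kN


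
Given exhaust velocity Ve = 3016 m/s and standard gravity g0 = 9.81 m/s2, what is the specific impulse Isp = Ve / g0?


Isp = Ve / g0 = 3016 / 9.81 = 307.4 s

307.4 s


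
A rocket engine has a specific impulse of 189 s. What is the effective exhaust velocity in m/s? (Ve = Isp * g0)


Ve = Isp * g0 = 189 * 9.81 = 1854.1 m/s

1854.1 m/s


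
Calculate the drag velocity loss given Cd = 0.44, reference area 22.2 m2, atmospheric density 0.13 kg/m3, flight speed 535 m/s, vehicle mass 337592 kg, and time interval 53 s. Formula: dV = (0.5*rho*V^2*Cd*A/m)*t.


D = 0.5 * 0.13 * 535^2 * 0.44 * 22.2 = 181729.98 N
a = 181729.98 / 337592 = 0.5383 m/s2
dV = 0.5383 * 53 = 28.5 m/s

28.5 m/s


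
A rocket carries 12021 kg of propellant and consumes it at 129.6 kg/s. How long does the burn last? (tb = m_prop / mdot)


tb = 12021 / 129.6 = 92.8 s

92.8 s


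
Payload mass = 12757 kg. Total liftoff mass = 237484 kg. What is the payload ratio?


PR = 12757 / 237484 = 0.0537

0.0537


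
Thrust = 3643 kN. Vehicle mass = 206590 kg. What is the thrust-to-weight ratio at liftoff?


TWR = 3643000 / (206590 * 9.81) = 1.8

1.8


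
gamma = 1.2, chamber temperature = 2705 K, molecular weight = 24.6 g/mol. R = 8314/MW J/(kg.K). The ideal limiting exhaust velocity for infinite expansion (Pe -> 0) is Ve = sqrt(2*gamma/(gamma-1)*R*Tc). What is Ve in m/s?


R = 8314 / 24.6 = 337.97 J/(kg.K)
Ve = sqrt(2 * 1.2 / (1.2 - 1) * 337.97 * 2705) = 3312 m/s

3312 m/s


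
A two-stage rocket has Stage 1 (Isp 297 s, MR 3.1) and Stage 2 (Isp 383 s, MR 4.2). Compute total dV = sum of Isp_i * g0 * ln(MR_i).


dV1 = 297 * 9.81 * ln(3.1) = 3296.4 m/s
dV2 = 383 * 9.81 * ln(4.2) = 5391.9 m/s
Total dV = 3296.4 + 5391.9 = 8688.3 m/s ~ 8688 m/s

8688 m/s


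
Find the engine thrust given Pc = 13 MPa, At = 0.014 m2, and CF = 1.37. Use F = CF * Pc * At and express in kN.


F = 1.37 * 13e6 * 0.014 = 249340.0 N = 249.3 kN

249.3 kN


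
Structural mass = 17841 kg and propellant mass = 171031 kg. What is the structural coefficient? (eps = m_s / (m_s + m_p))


eps = 17841 / (17841 + 171031) = 0.0945

0.0945


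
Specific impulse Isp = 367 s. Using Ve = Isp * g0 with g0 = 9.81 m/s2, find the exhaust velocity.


Ve = Isp * g0 = 367 * 9.81 = 3600.3 m/s

3600.3 m/s


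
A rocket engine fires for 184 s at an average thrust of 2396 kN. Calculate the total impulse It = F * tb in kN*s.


It = 2396 * 184 = 440864 kN*s

440864 kN*s


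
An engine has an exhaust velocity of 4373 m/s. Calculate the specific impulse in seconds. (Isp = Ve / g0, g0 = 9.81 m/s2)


Isp = Ve / g0 = 4373 / 9.81 = 445.8 s

445.8 s


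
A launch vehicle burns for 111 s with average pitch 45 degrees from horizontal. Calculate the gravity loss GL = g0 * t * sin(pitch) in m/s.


GL = 9.81 * 111 * sin(45 deg) = 770 m/s

770 m/s


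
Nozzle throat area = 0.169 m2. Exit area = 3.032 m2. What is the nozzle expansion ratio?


AR = 3.032 / 0.169 = 17.9

17.9


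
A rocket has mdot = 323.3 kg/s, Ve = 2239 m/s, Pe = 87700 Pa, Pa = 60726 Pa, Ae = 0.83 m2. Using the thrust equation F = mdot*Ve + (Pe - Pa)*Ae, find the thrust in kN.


F = 323.3 * 2239 + (87700 - 60726) * 0.83 = 746257.0 N = 746.3 kN

746.3 kN


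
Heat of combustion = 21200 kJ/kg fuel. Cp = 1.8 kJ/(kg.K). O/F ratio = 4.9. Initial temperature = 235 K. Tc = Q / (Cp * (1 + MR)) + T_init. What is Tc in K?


Tc = 21200 / (1.8 * (1 + 4.9)) + 235 = 2231 K

2231 K


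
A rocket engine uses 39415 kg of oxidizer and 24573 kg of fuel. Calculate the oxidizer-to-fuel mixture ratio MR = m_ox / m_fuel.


MR = 39415 / 24573 = 1.6

1.6


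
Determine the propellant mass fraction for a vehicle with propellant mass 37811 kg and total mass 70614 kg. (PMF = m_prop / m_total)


PMF = 37811 / 70614 = 0.535

0.535


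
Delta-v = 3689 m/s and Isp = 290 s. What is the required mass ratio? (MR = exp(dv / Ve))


Ve = 290 * 9.81 = 2844.9 m/s
MR = exp(3689 / 2844.9) = 3.657

3.657


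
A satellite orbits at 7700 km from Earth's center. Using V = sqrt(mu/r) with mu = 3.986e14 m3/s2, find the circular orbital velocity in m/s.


V = sqrt(3.986e14 / 7700000) = 7195 m/s

7195 m/s


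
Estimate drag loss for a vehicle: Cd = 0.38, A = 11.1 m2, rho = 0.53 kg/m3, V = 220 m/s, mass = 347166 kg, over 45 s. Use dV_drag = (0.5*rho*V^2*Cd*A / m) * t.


D = 0.5 * 0.53 * 220^2 * 0.38 * 11.1 = 54100.07 N
a = 54100.07 / 347166 = 0.1558 m/s2
dV = 0.1558 * 45 = 7.0 m/s

7.0 m/s


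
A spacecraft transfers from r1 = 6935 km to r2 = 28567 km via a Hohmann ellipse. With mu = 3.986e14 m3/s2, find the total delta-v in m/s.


V1 = sqrt(mu/r1) = 7581.33 m/s
dV1 = V1*(sqrt(2*r2/(r1+r2)) - 1) = 2036.26 m/s
V2 = sqrt(mu/r2) = 3735.39 m/s
dV2 = V2*(1 - sqrt(2*r1/(r1+r2))) = 1400.6 m/s
Total dV = 3437 m/s

3437 m/s


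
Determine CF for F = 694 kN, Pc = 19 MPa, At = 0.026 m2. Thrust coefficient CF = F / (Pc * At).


CF = 694000 / (19e6 * 0.026) = 1.4

1.4


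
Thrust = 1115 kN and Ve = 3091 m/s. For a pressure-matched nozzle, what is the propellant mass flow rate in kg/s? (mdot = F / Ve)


mdot = F / Ve = 1115000 / 3091 = 360.7 kg/s

360.7 kg/s


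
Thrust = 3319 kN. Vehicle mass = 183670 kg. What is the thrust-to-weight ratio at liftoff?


TWR = 3319000 / (183670 * 9.81) = 1.84

1.84


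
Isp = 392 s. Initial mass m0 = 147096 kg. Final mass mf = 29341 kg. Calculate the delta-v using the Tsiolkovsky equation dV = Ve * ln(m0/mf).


Ve = 392 * 9.81 = 3845.52 m/s
dV = 3845.52 * ln(147096/29341) = 6199 m/s

6199 m/s


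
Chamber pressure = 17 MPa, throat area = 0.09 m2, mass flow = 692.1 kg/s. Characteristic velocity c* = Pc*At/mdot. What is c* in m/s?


c* = 17e6 * 0.09 / 692.1 = 2211 m/s

2211 m/s


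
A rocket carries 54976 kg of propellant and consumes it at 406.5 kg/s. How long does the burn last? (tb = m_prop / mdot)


tb = 54976 / 406.5 = 135.2 s

135.2 s


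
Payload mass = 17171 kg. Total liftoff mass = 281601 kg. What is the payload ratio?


PR = 17171 / 281601 = 0.061

0.061


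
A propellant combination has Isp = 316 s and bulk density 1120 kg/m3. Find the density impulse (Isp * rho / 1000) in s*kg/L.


rho*Isp = 316 * 1120 / 1000 = 354 s*kg/L

354 s*kg/L


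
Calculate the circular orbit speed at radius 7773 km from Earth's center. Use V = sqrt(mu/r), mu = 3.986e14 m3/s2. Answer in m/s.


V = sqrt(3.986e14 / 7773000) = 7161 m/s

7161 m/s


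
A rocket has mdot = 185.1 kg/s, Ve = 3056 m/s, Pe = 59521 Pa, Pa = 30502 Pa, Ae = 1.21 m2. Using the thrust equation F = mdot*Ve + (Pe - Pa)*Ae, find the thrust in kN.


F = 185.1 * 3056 + (59521 - 30502) * 1.21 = 600779.0 N = 600.8 kN

600.8 kN


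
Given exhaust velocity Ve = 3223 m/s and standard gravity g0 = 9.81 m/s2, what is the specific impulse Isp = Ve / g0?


Isp = Ve / g0 = 3223 / 9.81 = 328.5 s

328.5 s


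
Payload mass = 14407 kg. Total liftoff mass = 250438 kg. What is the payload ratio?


PR = 14407 / 250438 = 0.0575

0.0575


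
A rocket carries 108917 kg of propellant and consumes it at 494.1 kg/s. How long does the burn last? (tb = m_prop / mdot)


tb = 108917 / 494.1 = 220.4 s

220.4 s


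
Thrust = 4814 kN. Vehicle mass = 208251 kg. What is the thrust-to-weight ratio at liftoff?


TWR = 4814000 / (208251 * 9.81) = 2.36

2.36


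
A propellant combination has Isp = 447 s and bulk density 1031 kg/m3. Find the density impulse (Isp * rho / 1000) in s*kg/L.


rho*Isp = 447 * 1031 / 1000 = 461 s*kg/L

461 s*kg/L


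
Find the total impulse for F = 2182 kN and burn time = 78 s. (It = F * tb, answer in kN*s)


It = 2182 * 78 = 170196 kN*s

170196 kN*s


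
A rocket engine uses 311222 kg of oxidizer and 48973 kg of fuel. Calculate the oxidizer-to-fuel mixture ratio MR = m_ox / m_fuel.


MR = 311222 / 48973 = 6.35

6.35


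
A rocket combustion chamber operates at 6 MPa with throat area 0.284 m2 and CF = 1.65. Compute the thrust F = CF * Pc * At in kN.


F = 1.65 * 6e6 * 0.284 = 2.8116e+06 N = 2811.6 kN

2811.6 kN


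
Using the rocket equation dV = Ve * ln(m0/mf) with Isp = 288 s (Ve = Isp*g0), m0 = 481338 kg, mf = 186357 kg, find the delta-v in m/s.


Ve = 288 * 9.81 = 2825.28 m/s
dV = 2825.28 * ln(481338/186357) = 2681 m/s

2681 m/s


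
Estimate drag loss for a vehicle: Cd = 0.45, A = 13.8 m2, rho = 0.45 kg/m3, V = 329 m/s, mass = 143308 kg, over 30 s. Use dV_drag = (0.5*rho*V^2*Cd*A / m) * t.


D = 0.5 * 0.45 * 329^2 * 0.45 * 13.8 = 151239.74 N
a = 151239.74 / 143308 = 1.0553 m/s2
dV = 1.0553 * 30 = 31.7 m/s

31.7 m/s


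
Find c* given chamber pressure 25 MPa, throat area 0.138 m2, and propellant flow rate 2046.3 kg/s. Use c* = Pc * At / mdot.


c* = 25e6 * 0.138 / 2046.3 = 1686 m/s

1686 m/s


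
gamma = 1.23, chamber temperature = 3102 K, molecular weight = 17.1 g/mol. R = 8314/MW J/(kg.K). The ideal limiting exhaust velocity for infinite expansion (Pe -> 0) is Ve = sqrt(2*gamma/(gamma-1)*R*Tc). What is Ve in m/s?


R = 8314 / 17.1 = 486.2 J/(kg.K)
Ve = sqrt(2 * 1.23 / (1.23 - 1) * 486.2 * 3102) = 4016 m/s

4016 m/s


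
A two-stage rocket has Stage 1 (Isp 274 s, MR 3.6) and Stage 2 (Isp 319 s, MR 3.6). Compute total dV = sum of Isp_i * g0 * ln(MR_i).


dV1 = 274 * 9.81 * ln(3.6) = 3443.1 m/s
dV2 = 319 * 9.81 * ln(3.6) = 4008.5 m/s
Total dV = 3443.1 + 4008.5 = 7451.6 m/s ~ 7452 m/s

7452 m/s


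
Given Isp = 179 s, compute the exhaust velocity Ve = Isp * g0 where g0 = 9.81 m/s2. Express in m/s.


Ve = Isp * g0 = 179 * 9.81 = 1756.0 m/s

1756.0 m/s


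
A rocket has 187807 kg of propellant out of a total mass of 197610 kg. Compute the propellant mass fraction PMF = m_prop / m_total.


PMF = 187807 / 197610 = 0.95

0.95


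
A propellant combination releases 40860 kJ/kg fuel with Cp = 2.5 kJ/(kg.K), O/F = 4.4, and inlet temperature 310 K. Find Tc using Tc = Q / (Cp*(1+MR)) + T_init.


Tc = 40860 / (2.5 * (1 + 4.4)) + 310 = 3337 K

3337 K


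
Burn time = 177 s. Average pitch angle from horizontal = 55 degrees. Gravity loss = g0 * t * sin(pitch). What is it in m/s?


GL = 9.81 * 177 * sin(55 deg) = 1422 m/s

1422 m/s


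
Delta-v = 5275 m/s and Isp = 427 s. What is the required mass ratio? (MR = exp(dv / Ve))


Ve = 427 * 9.81 = 4188.87 m/s
MR = exp(5275 / 4188.87) = 3.523

3.523


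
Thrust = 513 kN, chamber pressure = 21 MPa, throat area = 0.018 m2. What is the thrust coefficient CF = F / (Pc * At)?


CF = 513000 / (21e6 * 0.018) = 1.36

1.36


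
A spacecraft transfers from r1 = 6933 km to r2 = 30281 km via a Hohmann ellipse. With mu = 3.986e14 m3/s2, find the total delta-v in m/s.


V1 = sqrt(mu/r1) = 7582.42 m/s
dV1 = V1*(sqrt(2*r2/(r1+r2)) - 1) = 2090.44 m/s
V2 = sqrt(mu/r2) = 3628.14 m/s
dV2 = V2*(1 - sqrt(2*r1/(r1+r2))) = 1413.48 m/s
Total dV = 3504 m/s

3504 m/s


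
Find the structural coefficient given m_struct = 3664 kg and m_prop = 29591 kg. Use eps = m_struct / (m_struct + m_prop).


eps = 3664 / (3664 + 29591) = 0.1102

0.1102


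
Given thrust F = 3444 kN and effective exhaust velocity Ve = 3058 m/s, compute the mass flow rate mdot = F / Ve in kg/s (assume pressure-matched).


mdot = F / Ve = 3444000 / 3058 = 1126.2 kg/s

1126.2 kg/s


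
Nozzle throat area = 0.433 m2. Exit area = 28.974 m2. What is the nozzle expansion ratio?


AR = 28.974 / 0.433 = 66.9

66.9


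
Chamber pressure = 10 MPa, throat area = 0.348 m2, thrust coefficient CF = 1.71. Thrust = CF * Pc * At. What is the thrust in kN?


F = 1.71 * 10e6 * 0.348 = 5.9508e+06 N = 5950.8 kN

5950.8 kN


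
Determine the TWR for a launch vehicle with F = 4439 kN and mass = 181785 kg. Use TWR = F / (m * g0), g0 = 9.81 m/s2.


TWR = 4439000 / (181785 * 9.81) = 2.49

2.49
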